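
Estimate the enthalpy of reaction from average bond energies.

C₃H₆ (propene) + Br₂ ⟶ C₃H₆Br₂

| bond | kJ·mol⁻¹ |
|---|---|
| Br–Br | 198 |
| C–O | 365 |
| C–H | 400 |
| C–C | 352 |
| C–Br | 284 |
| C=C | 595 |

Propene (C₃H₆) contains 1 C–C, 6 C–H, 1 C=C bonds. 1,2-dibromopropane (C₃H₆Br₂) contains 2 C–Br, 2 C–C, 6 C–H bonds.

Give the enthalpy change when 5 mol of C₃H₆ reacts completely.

Bonds broken (reactants):
  Br–Br: 1 × 198 = 198
  C–C: 1 × 352 = 352
  C–H: 6 × 400 = 2400
  C=C: 1 × 595 = 595
  Σ(broken) = 3545 kJ
Bonds formed (products):
  C–Br: 2 × 284 = 568
  C–C: 2 × 352 = 704
  C–H: 6 × 400 = 2400
  Σ(formed) = 3672 kJ
ΔH = Σ(broken) − Σ(formed) = 3545 − 3672 = −127 kJ
For 5× the reaction as written: 5 × (−127) = −635 kJ

ΔH = −635 kJ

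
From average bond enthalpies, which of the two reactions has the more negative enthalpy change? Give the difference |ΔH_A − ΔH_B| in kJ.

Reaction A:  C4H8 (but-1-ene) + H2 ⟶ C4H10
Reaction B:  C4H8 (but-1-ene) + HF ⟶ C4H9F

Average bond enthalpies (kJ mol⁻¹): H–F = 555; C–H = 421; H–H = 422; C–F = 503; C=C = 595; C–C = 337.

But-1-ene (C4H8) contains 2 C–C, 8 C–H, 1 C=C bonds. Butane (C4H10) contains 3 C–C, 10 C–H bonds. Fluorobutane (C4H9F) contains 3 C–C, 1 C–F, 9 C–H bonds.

Reaction A, by 51 kJ

Reaction A:
  Bonds broken (reactants):
    C–C: 2 × 337 = 674
    C–H: 8 × 421 = 3368
    C=C: 1 × 595 = 595
    H–H: 1 × 422 = 422
    Σ(broken) = 5059 kJ
  Bonds formed (products):
    C–C: 3 × 337 = 1011
    C–H: 10 × 421 = 4210
    Σ(formed) = 5221 kJ
  ΔH_A = 5059 − 5221 = −162 kJ
Reaction B:
  Bonds broken (reactants):
    C–C: 2 × 337 = 674
    C–H: 8 × 421 = 3368
    C=C: 1 × 595 = 595
    H–F: 1 × 555 = 555
    Σ(broken) = 5192 kJ
  Bonds formed (products):
    C–C: 3 × 337 = 1011
    C–F: 1 × 503 = 503
    C–H: 9 × 421 = 3789
    Σ(formed) = 5303 kJ
  ΔH_B = 5192 − 5303 = −111 kJ
ΔH_A − ΔH_B = −51 kJ, so reaction A has the more negative ΔH; |ΔH_A − ΔH_B| = 51 kJ.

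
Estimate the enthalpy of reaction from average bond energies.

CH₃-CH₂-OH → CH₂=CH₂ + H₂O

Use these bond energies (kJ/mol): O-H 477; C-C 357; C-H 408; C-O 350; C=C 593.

Bonds broken (reactants):
  C-C: 1 × 357 = 357
  C-H: 5 × 408 = 2040
  C-O: 1 × 350 = 350
  O-H: 1 × 477 = 477
  Σ(broken) = 3224 kJ
Bonds formed (products):
  C-H: 4 × 408 = 1632
  C=C: 1 × 593 = 593
  O-H: 2 × 477 = 954
  Σ(formed) = 3179 kJ
ΔH = Σ(broken) − Σ(formed) = 3224 − 3179 = +45 kJ

ΔH ≈ +45 kJ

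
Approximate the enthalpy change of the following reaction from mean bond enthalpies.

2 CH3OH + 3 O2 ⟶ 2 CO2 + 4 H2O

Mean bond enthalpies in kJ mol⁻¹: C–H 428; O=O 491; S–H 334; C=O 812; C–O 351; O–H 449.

ΔH ≈ −1199 kJ

Bonds broken (reactants):
  C–H: 6 × 428 = 2568
  C–O: 2 × 351 = 702
  O–H: 2 × 449 = 898
  O=O: 3 × 491 = 1473
  Σ(broken) = 5641 kJ
Bonds formed (products):
  C=O: 4 × 812 = 3248
  O–H: 8 × 449 = 3592
  Σ(formed) = 6840 kJ
ΔH = Σ(broken) − Σ(formed) = 5641 − 6840 = −1199 kJ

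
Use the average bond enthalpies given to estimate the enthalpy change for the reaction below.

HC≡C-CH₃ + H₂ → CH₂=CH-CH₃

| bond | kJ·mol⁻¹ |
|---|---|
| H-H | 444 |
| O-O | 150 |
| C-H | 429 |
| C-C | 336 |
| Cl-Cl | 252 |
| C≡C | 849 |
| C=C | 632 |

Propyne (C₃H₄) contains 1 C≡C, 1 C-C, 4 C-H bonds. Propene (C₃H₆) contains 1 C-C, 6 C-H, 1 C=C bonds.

ΔH ≈ −197 kJ

Bonds broken (reactants):
  C≡C: 1 × 849 = 849
  C-C: 1 × 336 = 336
  C-H: 4 × 429 = 1716
  H-H: 1 × 444 = 444
  Σ(broken) = 3345 kJ
Bonds formed (products):
  C-C: 1 × 336 = 336
  C-H: 6 × 429 = 2574
  C=C: 1 × 632 = 632
  Σ(formed) = 3542 kJ
ΔH = Σ(broken) − Σ(formed) = 3345 − 3542 = −197 kJ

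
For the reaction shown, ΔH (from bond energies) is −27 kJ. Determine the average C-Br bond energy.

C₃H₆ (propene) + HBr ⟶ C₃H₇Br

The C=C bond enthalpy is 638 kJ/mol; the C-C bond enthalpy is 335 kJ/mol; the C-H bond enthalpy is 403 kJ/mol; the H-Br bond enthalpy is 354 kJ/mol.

Let D be the C-Br bond energy.
Σ(broken) = 1×335 + 6×403 + 1×638 + 1×354 = 3745
Σ(formed) = 1×D + 2×335 + 7×403 = 3491 + D
ΔH = Σ(broken) − Σ(formed) = (3745) − (3491 + D) = +254 − D
Setting this equal to −27 kJ gives D = 281 kJ/mol.

D(C-Br) ≈ 281 kJ/mol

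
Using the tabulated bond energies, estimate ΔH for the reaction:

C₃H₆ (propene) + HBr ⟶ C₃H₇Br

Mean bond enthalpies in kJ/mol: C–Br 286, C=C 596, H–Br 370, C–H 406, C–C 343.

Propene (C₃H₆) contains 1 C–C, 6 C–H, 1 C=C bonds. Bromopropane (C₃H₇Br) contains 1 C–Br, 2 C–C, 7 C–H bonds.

ΔH ≈ −69 kJ

Bonds broken (reactants):
  C–C: 1 × 343 = 343
  C–H: 6 × 406 = 2436
  C=C: 1 × 596 = 596
  H–Br: 1 × 370 = 370
  Σ(broken) = 3745 kJ
Bonds formed (products):
  C–Br: 1 × 286 = 286
  C–C: 2 × 343 = 686
  C–H: 7 × 406 = 2842
  Σ(formed) = 3814 kJ
ΔH = Σ(broken) − Σ(formed) = 3745 − 3814 = −69 kJ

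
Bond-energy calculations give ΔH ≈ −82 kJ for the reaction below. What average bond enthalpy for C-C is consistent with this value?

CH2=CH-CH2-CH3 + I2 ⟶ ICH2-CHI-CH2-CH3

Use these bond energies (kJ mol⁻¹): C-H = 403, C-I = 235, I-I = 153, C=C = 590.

D(C-C) ≈ 355 kJ/mol

Let D be the C-C bond energy.
Σ(broken) = 2×D + 8×403 + 1×590 + 1×153 = 3967 + 2D
Σ(formed) = 3×D + 8×403 + 2×235 = 3694 + 3D
ΔH = Σ(broken) − Σ(formed) = (3967 + 2D) − (3694 + 3D) = +273 − D
Setting this equal to −82 kJ gives D = 355 kJ/mol.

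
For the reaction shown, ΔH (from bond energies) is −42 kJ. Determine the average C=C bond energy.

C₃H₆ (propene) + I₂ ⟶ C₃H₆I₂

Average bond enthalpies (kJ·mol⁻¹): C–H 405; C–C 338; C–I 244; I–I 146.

D(C=C) ≈ 638 kJ/mol

Let D be the C=C bond energy.
Σ(broken) = 1×338 + 6×405 + 1×D + 1×146 = 2914 + D
Σ(formed) = 2×338 + 6×405 + 2×244 = 3594
ΔH = Σ(broken) − Σ(formed) = (2914 + D) − (3594) = −680 + D
Setting this equal to −42 kJ gives D = 638 kJ/mol.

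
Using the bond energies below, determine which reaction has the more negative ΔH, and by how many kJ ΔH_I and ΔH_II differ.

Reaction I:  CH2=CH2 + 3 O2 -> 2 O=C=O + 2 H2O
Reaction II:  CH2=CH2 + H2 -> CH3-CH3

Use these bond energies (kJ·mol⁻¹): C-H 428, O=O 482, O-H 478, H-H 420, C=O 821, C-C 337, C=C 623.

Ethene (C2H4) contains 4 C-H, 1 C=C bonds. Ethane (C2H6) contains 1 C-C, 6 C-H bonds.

Reaction I, by 1265 kJ

Reaction I:
  Bonds broken (reactants):
    C-H: 4 × 428 = 1712
    C=C: 1 × 623 = 623
    O=O: 3 × 482 = 1446
    Σ(broken) = 3781 kJ
  Bonds formed (products):
    C=O: 4 × 821 = 3284
    O-H: 4 × 478 = 1912
    Σ(formed) = 5196 kJ
  ΔH_I = 3781 − 5196 = −1415 kJ
Reaction II:
  Bonds broken (reactants):
    C-H: 4 × 428 = 1712
    C=C: 1 × 623 = 623
    H-H: 1 × 420 = 420
    Σ(broken) = 2755 kJ
  Bonds formed (products):
    C-C: 1 × 337 = 337
    C-H: 6 × 428 = 2568
    Σ(formed) = 2905 kJ
  ΔH_II = 2755 − 2905 = −150 kJ
ΔH_I − ΔH_II = −1265 kJ, so reaction I has the more negative ΔH; |ΔH_I − ΔH_II| = 1265 kJ.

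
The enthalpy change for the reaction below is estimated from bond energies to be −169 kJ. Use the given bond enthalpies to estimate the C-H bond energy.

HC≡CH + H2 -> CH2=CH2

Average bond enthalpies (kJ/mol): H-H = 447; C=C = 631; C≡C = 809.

Let D be the C-H bond energy.
Σ(broken) = 1×809 + 2×D + 1×447 = 1256 + 2D
Σ(formed) = 4×D + 1×631 = 631 + 4D
ΔH = Σ(broken) − Σ(formed) = (1256 + 2D) − (631 + 4D) = +625 − 2D
Setting this equal to −169 kJ gives 2D = 794, so D = 397 kJ/mol.

D(C-H) ≈ 397 kJ/mol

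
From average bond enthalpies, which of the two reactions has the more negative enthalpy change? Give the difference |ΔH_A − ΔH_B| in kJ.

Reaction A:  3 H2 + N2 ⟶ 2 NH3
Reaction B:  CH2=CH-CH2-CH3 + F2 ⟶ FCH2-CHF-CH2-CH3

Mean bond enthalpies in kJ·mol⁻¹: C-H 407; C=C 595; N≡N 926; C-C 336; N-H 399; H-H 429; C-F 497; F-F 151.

Reaction B, by 403 kJ

Reaction A:
  Bonds broken (reactants):
    H-H: 3 × 429 = 1287
    N≡N: 1 × 926 = 926
    Σ(broken) = 2213 kJ
  Bonds formed (products):
    N-H: 6 × 399 = 2394
    Σ(formed) = 2394 kJ
  ΔH_A = 2213 − 2394 = −181 kJ
Reaction B:
  Bonds broken (reactants):
    C-C: 2 × 336 = 672
    C-H: 8 × 407 = 3256
    C=C: 1 × 595 = 595
    F-F: 1 × 151 = 151
    Σ(broken) = 4674 kJ
  Bonds formed (products):
    C-C: 3 × 336 = 1008
    C-F: 2 × 497 = 994
    C-H: 8 × 407 = 3256
    Σ(formed) = 5258 kJ
  ΔH_B = 4674 − 5258 = −584 kJ
ΔH_A − ΔH_B = +403 kJ, so reaction B has the more negative ΔH; |ΔH_A − ΔH_B| = 403 kJ.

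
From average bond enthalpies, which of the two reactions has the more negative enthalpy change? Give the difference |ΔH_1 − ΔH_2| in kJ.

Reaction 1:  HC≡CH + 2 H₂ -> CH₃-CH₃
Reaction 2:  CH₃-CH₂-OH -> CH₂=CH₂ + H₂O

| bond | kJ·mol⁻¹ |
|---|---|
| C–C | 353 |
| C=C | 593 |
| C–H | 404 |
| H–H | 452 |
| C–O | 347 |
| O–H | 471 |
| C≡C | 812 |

Reaction 1:
  Bonds broken (reactants):
    C≡C: 1 × 812 = 812
    C–H: 2 × 404 = 808
    H–H: 2 × 452 = 904
    Σ(broken) = 2524 kJ
  Bonds formed (products):
    C–C: 1 × 353 = 353
    C–H: 6 × 404 = 2424
    Σ(formed) = 2777 kJ
  ΔH_1 = 2524 − 2777 = −253 kJ
Reaction 2:
  Bonds broken (reactants):
    C–C: 1 × 353 = 353
    C–H: 5 × 404 = 2020
    C–O: 1 × 347 = 347
    O–H: 1 × 471 = 471
    Σ(broken) = 3191 kJ
  Bonds formed (products):
    C–H: 4 × 404 = 1616
    C=C: 1 × 593 = 593
    O–H: 2 × 471 = 942
    Σ(formed) = 3151 kJ
  ΔH_2 = 3191 − 3151 = +40 kJ
ΔH_1 − ΔH_2 = −293 kJ, so reaction 1 has the more negative ΔH; |ΔH_1 − ΔH_2| = 293 kJ.

Reaction 1, by 293 kJ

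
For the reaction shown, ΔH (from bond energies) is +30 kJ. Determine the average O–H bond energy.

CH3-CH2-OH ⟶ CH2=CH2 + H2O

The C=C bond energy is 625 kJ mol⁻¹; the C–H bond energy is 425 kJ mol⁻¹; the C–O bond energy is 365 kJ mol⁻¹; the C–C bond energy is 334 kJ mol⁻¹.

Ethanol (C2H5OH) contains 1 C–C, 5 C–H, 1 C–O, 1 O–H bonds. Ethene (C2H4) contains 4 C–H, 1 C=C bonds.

Let D be the O–H bond energy.
Σ(broken) = 1×334 + 5×425 + 1×365 + 1×D = 2824 + D
Σ(formed) = 4×425 + 1×625 + 2×D = 2325 + 2D
ΔH = Σ(broken) − Σ(formed) = (2824 + D) − (2325 + 2D) = +499 − D
Setting this equal to +30 kJ gives D = 469 kJ/mol.

D(O–H) ≈ 469 kJ/mol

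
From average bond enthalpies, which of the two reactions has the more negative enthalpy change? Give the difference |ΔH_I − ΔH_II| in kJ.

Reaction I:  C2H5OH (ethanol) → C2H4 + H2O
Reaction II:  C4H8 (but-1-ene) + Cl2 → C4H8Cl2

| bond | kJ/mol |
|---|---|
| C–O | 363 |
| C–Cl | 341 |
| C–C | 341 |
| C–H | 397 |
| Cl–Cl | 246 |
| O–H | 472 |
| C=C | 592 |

Reaction I:
  Bonds broken (reactants):
    C–C: 1 × 341 = 341
    C–H: 5 × 397 = 1985
    C–O: 1 × 363 = 363
    O–H: 1 × 472 = 472
    Σ(broken) = 3161 kJ
  Bonds formed (products):
    C–H: 4 × 397 = 1588
    C=C: 1 × 592 = 592
    O–H: 2 × 472 = 944
    Σ(formed) = 3124 kJ
  ΔH_I = 3161 − 3124 = +37 kJ
Reaction II:
  Bonds broken (reactants):
    C–C: 2 × 341 = 682
    C–H: 8 × 397 = 3176
    C=C: 1 × 592 = 592
    Cl–Cl: 1 × 246 = 246
    Σ(broken) = 4696 kJ
  Bonds formed (products):
    C–C: 3 × 341 = 1023
    C–Cl: 2 × 341 = 682
    C–H: 8 × 397 = 3176
    Σ(formed) = 4881 kJ
  ΔH_II = 4696 − 4881 = −185 kJ
ΔH_I − ΔH_II = +222 kJ, so reaction II has the more negative ΔH; |ΔH_I − ΔH_II| = 222 kJ.

Reaction II, by 222 kJ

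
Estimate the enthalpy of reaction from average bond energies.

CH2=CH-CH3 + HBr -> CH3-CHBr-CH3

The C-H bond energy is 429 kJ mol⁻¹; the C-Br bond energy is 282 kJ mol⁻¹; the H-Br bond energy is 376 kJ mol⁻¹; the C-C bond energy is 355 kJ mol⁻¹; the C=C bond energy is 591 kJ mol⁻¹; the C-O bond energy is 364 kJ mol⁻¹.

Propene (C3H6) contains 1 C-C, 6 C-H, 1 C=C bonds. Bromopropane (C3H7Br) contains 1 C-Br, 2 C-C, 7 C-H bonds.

Bonds broken (reactants):
  C-C: 1 × 355 = 355
  C-H: 6 × 429 = 2574
  C=C: 1 × 591 = 591
  H-Br: 1 × 376 = 376
  Σ(broken) = 3896 kJ
Bonds formed (products):
  C-Br: 1 × 282 = 282
  C-C: 2 × 355 = 710
  C-H: 7 × 429 = 3003
  Σ(formed) = 3995 kJ
ΔH = Σ(broken) − Σ(formed) = 3896 − 3995 = −99 kJ

ΔH ≈ −99 kJ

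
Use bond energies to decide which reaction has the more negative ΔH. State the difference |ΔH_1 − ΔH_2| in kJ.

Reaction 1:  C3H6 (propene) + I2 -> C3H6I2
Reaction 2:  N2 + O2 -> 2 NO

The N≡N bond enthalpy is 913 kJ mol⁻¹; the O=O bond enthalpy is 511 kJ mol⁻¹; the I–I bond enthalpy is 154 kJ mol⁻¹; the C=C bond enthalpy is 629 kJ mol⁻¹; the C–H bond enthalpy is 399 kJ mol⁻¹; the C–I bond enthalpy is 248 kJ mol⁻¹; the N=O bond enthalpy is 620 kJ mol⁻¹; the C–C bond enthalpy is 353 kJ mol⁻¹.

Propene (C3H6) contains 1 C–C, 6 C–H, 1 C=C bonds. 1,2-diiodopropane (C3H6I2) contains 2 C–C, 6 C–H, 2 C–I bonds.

Reaction 1:
  Bonds broken (reactants):
    C–C: 1 × 353 = 353
    C–H: 6 × 399 = 2394
    C=C: 1 × 629 = 629
    I–I: 1 × 154 = 154
    Σ(broken) = 3530 kJ
  Bonds formed (products):
    C–C: 2 × 353 = 706
    C–H: 6 × 399 = 2394
    C–I: 2 × 248 = 496
    Σ(formed) = 3596 kJ
  ΔH_1 = 3530 − 3596 = −66 kJ
Reaction 2:
  Bonds broken (reactants):
    N≡N: 1 × 913 = 913
    O=O: 1 × 511 = 511
    Σ(broken) = 1424 kJ
  Bonds formed (products):
    N=O: 2 × 620 = 1240
    Σ(formed) = 1240 kJ
  ΔH_2 = 1424 − 1240 = +184 kJ
ΔH_1 − ΔH_2 = −250 kJ, so reaction 1 has the more negative ΔH; |ΔH_1 − ΔH_2| = 250 kJ.

Reaction 1, by 250 kJ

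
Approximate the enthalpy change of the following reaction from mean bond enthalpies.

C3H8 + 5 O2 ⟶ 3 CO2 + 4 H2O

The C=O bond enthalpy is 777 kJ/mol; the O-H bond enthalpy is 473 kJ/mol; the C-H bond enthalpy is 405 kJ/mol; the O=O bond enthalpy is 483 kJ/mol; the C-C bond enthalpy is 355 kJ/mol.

Bonds broken (reactants):
  C-C: 2 × 355 = 710
  C-H: 8 × 405 = 3240
  O=O: 5 × 483 = 2415
  Σ(broken) = 6365 kJ
Bonds formed (products):
  C=O: 6 × 777 = 4662
  O-H: 8 × 473 = 3784
  Σ(formed) = 8446 kJ
ΔH = Σ(broken) − Σ(formed) = 6365 − 8446 = −2081 kJ

ΔH ≈ −2081 kJ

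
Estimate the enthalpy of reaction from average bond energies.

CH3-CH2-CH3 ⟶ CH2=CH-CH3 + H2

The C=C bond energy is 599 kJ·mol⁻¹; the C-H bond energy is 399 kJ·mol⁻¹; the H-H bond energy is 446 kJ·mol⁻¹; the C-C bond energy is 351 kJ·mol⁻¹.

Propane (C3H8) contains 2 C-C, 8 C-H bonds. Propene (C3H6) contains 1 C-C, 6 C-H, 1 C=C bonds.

ΔH ≈ +104 kJ

Bonds broken (reactants):
  C-C: 2 × 351 = 702
  C-H: 8 × 399 = 3192
  Σ(broken) = 3894 kJ
Bonds formed (products):
  C-C: 1 × 351 = 351
  C-H: 6 × 399 = 2394
  C=C: 1 × 599 = 599
  H-H: 1 × 446 = 446
  Σ(formed) = 3790 kJ
ΔH = Σ(broken) − Σ(formed) = 3894 − 3790 = +104 kJ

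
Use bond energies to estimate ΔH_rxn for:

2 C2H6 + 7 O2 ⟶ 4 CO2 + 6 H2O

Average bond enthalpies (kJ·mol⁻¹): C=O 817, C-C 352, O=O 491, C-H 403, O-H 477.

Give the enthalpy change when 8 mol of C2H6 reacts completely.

ΔH = −13132 kJ

Bonds broken (reactants):
  C-C: 2 × 352 = 704
  C-H: 12 × 403 = 4836
  O=O: 7 × 491 = 3437
  Σ(broken) = 8977 kJ
Bonds formed (products):
  C=O: 8 × 817 = 6536
  O-H: 12 × 477 = 5724
  Σ(formed) = 12260 kJ
ΔH = Σ(broken) − Σ(formed) = 8977 − 12260 = −3283 kJ
For 4× the reaction as written: 4 × (−3283) = −13132 kJ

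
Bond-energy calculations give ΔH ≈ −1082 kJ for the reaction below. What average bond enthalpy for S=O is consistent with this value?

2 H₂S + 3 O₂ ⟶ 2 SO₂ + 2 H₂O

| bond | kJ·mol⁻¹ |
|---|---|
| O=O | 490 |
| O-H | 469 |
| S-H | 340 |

Let D be the S=O bond energy.
Σ(broken) = 3×490 + 4×340 = 2830
Σ(formed) = 4×469 + 4×D = 1876 + 4D
ΔH = Σ(broken) − Σ(formed) = (2830) − (1876 + 4D) = +954 − 4D
Setting this equal to −1082 kJ gives 4D = 2036, so D = 509 kJ/mol.

D(S=O) ≈ 509 kJ/mol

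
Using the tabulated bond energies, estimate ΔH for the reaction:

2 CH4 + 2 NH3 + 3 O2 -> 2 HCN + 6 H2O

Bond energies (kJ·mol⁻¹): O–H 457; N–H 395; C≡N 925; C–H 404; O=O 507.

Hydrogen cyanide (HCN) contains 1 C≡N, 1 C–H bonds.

Bonds broken (reactants):
  C–H: 8 × 404 = 3232
  N–H: 6 × 395 = 2370
  O=O: 3 × 507 = 1521
  Σ(broken) = 7123 kJ
Bonds formed (products):
  C≡N: 2 × 925 = 1850
  C–H: 2 × 404 = 808
  O–H: 12 × 457 = 5484
  Σ(formed) = 8142 kJ
ΔH = Σ(broken) − Σ(formed) = 7123 − 8142 = −1019 kJ

ΔH ≈ −1019 kJ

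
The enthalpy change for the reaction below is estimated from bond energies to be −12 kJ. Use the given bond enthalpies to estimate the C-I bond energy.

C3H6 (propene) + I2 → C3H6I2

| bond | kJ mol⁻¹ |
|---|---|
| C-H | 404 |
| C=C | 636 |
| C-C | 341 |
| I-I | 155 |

D(C-I) ≈ 231 kJ/mol

Let D be the C-I bond energy.
Σ(broken) = 1×341 + 6×404 + 1×636 + 1×155 = 3556
Σ(formed) = 2×341 + 6×404 + 2×D = 3106 + 2D
ΔH = Σ(broken) − Σ(formed) = (3556) − (3106 + 2D) = +450 − 2D
Setting this equal to −12 kJ gives 2D = 462, so D = 231 kJ/mol.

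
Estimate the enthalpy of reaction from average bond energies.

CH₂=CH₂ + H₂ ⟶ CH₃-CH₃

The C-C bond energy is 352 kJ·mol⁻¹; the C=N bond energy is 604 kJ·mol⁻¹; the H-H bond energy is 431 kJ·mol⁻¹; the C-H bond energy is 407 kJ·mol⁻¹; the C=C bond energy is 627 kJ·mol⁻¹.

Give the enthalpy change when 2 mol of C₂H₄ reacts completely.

Bonds broken (reactants):
  C-H: 4 × 407 = 1628
  C=C: 1 × 627 = 627
  H-H: 1 × 431 = 431
  Σ(broken) = 2686 kJ
Bonds formed (products):
  C-C: 1 × 352 = 352
  C-H: 6 × 407 = 2442
  Σ(formed) = 2794 kJ
ΔH = Σ(broken) − Σ(formed) = 2686 − 2794 = −108 kJ
For 2× the reaction as written: 2 × (−108) = −216 kJ

ΔH = −216 kJ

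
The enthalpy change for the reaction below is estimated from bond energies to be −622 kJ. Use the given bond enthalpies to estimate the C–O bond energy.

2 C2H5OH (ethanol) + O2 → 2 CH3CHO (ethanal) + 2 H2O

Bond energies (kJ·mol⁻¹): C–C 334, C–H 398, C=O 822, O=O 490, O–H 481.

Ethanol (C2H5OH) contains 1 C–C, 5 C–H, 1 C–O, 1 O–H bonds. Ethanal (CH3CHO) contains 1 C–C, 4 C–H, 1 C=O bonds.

D(C–O) ≈ 349 kJ/mol

Let D be the C–O bond energy.
Σ(broken) = 2×334 + 10×398 + 2×D + 2×481 + 1×490 = 6100 + 2D
Σ(formed) = 2×334 + 8×398 + 2×822 + 4×481 = 7420
ΔH = Σ(broken) − Σ(formed) = (6100 + 2D) − (7420) = −1320 + 2D
Setting this equal to −622 kJ gives 2D = 698, so D = 349 kJ/mol.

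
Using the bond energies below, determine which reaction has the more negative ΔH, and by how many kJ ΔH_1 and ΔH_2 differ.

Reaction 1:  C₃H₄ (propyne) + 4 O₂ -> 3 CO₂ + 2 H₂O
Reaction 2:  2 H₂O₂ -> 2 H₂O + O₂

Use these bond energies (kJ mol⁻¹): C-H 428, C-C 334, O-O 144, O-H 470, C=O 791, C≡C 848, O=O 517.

Reaction 1:
  Bonds broken (reactants):
    C≡C: 1 × 848 = 848
    C-C: 1 × 334 = 334
    C-H: 4 × 428 = 1712
    O=O: 4 × 517 = 2068
    Σ(broken) = 4962 kJ
  Bonds formed (products):
    C=O: 6 × 791 = 4746
    O-H: 4 × 470 = 1880
    Σ(formed) = 6626 kJ
  ΔH_1 = 4962 − 6626 = −1664 kJ
Reaction 2:
  Bonds broken (reactants):
    O-H: 4 × 470 = 1880
    O-O: 2 × 144 = 288
    Σ(broken) = 2168 kJ
  Bonds formed (products):
    O-H: 4 × 470 = 1880
    O=O: 1 × 517 = 517
    Σ(formed) = 2397 kJ
  ΔH_2 = 2168 − 2397 = −229 kJ
ΔH_1 − ΔH_2 = −1435 kJ, so reaction 1 has the more negative ΔH; |ΔH_1 − ΔH_2| = 1435 kJ.

Reaction 1, by 1435 kJ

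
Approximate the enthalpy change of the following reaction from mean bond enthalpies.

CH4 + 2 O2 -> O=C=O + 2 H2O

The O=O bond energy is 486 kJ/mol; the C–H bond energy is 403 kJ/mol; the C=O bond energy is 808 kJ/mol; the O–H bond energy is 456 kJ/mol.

ΔH ≈ −856 kJ

Bonds broken (reactants):
  C–H: 4 × 403 = 1612
  O=O: 2 × 486 = 972
  Σ(broken) = 2584 kJ
Bonds formed (products):
  C=O: 2 × 808 = 1616
  O–H: 4 × 456 = 1824
  Σ(formed) = 3440 kJ
ΔH = Σ(broken) − Σ(formed) = 2584 − 3440 = −856 kJ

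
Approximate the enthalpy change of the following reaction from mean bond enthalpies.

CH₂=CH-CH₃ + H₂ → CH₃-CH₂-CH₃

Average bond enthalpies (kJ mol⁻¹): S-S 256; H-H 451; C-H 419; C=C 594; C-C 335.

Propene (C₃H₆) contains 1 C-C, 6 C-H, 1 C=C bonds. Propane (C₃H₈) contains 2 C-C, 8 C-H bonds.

ΔH ≈ −128 kJ

Bonds broken (reactants):
  C-C: 1 × 335 = 335
  C-H: 6 × 419 = 2514
  C=C: 1 × 594 = 594
  H-H: 1 × 451 = 451
  Σ(broken) = 3894 kJ
Bonds formed (products):
  C-C: 2 × 335 = 670
  C-H: 8 × 419 = 3352
  Σ(formed) = 4022 kJ
ΔH = Σ(broken) − Σ(formed) = 3894 − 4022 = −128 kJ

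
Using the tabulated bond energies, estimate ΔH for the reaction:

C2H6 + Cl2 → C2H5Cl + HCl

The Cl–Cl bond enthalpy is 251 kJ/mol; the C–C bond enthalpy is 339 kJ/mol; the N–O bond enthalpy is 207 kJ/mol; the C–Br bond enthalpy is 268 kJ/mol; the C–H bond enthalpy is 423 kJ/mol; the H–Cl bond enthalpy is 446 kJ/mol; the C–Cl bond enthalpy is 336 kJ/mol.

Bonds broken (reactants):
  C–C: 1 × 339 = 339
  C–H: 6 × 423 = 2538
  Cl–Cl: 1 × 251 = 251
  Σ(broken) = 3128 kJ
Bonds formed (products):
  C–C: 1 × 339 = 339
  C–Cl: 1 × 336 = 336
  C–H: 5 × 423 = 2115
  H–Cl: 1 × 446 = 446
  Σ(formed) = 3236 kJ
ΔH = Σ(broken) − Σ(formed) = 3128 − 3236 = −108 kJ

ΔH ≈ −108 kJ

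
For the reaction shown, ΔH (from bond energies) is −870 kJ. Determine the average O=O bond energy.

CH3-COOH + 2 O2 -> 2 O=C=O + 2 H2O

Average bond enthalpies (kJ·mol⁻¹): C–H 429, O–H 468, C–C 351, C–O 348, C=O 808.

Let D be the O=O bond energy.
Σ(broken) = 1×351 + 3×429 + 1×348 + 1×808 + 1×468 + 2×D = 3262 + 2D
Σ(formed) = 4×808 + 4×468 = 5104
ΔH = Σ(broken) − Σ(formed) = (3262 + 2D) − (5104) = −1842 + 2D
Setting this equal to −870 kJ gives 2D = 972, so D = 486 kJ/mol.

D(O=O) ≈ 486 kJ/mol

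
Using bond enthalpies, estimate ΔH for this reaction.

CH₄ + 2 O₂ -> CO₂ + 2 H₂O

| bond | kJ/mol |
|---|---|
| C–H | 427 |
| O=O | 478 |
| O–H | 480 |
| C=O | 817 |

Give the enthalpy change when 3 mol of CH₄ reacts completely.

Bonds broken (reactants):
  C–H: 4 × 427 = 1708
  O=O: 2 × 478 = 956
  Σ(broken) = 2664 kJ
Bonds formed (products):
  C=O: 2 × 817 = 1634
  O–H: 4 × 480 = 1920
  Σ(formed) = 3554 kJ
ΔH = Σ(broken) − Σ(formed) = 2664 − 3554 = −890 kJ
For 3× the reaction as written: 3 × (−890) = −2670 kJ

ΔH = −2670 kJ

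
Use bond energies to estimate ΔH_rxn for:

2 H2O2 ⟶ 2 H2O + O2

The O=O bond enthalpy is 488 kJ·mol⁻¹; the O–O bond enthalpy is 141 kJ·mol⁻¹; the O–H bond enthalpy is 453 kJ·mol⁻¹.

ΔH ≈ −206 kJ

Bonds broken (reactants):
  O–H: 4 × 453 = 1812
  O–O: 2 × 141 = 282
  Σ(broken) = 2094 kJ
Bonds formed (products):
  O–H: 4 × 453 = 1812
  O=O: 1 × 488 = 488
  Σ(formed) = 2300 kJ
ΔH = Σ(broken) − Σ(formed) = 2094 − 2300 = −206 kJ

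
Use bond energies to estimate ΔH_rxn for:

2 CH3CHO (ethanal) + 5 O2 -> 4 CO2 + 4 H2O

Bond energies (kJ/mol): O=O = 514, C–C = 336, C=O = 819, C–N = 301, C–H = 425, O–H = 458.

Bonds broken (reactants):
  C–C: 2 × 336 = 672
  C–H: 8 × 425 = 3400
  C=O: 2 × 819 = 1638
  O=O: 5 × 514 = 2570
  Σ(broken) = 8280 kJ
Bonds formed (products):
  C=O: 8 × 819 = 6552
  O–H: 8 × 458 = 3664
  Σ(formed) = 10216 kJ
ΔH = Σ(broken) − Σ(formed) = 8280 − 10216 = −1936 kJ

ΔH ≈ −1936 kJ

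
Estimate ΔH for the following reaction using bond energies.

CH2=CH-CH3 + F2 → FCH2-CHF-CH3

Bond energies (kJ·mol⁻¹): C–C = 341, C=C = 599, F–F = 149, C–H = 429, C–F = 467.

ΔH ≈ −527 kJ

Bonds broken (reactants):
  C–C: 1 × 341 = 341
  C–H: 6 × 429 = 2574
  C=C: 1 × 599 = 599
  F–F: 1 × 149 = 149
  Σ(broken) = 3663 kJ
Bonds formed (products):
  C–C: 2 × 341 = 682
  C–F: 2 × 467 = 934
  C–H: 6 × 429 = 2574
  Σ(formed) = 4190 kJ
ΔH = Σ(broken) − Σ(formed) = 3663 − 4190 = −527 kJ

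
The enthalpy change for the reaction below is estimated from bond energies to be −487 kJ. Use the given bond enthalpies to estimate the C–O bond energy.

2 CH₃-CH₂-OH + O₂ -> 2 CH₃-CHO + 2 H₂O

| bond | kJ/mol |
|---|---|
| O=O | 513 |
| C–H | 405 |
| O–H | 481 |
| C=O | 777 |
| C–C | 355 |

Let D be the C–O bond energy.
Σ(broken) = 2×355 + 10×405 + 2×D + 2×481 + 1×513 = 6235 + 2D
Σ(formed) = 2×355 + 8×405 + 2×777 + 4×481 = 7428
ΔH = Σ(broken) − Σ(formed) = (6235 + 2D) − (7428) = −1193 + 2D
Setting this equal to −487 kJ gives 2D = 706, so D = 353 kJ/mol.

D(C–O) ≈ 353 kJ/mol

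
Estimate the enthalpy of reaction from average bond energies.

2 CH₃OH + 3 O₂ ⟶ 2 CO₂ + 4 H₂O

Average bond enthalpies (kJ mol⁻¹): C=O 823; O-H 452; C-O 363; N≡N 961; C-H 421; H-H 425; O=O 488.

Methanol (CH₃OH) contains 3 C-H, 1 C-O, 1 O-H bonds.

Bonds broken (reactants):
  C-H: 6 × 421 = 2526
  C-O: 2 × 363 = 726
  O-H: 2 × 452 = 904
  O=O: 3 × 488 = 1464
  Σ(broken) = 5620 kJ
Bonds formed (products):
  C=O: 4 × 823 = 3292
  O-H: 8 × 452 = 3616
  Σ(formed) = 6908 kJ
ΔH = Σ(broken) − Σ(formed) = 5620 − 6908 = −1288 kJ

ΔH ≈ −1288 kJ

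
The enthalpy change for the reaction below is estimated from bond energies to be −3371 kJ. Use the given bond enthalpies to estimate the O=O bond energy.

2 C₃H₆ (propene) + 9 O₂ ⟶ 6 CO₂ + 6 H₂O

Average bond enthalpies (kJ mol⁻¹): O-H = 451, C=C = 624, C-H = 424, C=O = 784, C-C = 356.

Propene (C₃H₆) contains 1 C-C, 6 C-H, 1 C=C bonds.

Let D be the O=O bond energy.
Σ(broken) = 2×356 + 12×424 + 2×624 + 9×D = 7048 + 9D
Σ(formed) = 12×784 + 12×451 = 14820
ΔH = Σ(broken) − Σ(formed) = (7048 + 9D) − (14820) = −7772 + 9D
Setting this equal to −3371 kJ gives 9D = 4401, so D = 489 kJ/mol.

D(O=O) ≈ 489 kJ/mol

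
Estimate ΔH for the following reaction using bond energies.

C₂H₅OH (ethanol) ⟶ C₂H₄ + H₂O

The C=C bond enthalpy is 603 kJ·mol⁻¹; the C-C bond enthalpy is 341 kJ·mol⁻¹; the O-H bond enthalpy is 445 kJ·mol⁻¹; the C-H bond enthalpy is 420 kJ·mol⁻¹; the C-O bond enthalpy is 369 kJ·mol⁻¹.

Bonds broken (reactants):
  C-C: 1 × 341 = 341
  C-H: 5 × 420 = 2100
  C-O: 1 × 369 = 369
  O-H: 1 × 445 = 445
  Σ(broken) = 3255 kJ
Bonds formed (products):
  C-H: 4 × 420 = 1680
  C=C: 1 × 603 = 603
  O-H: 2 × 445 = 890
  Σ(formed) = 3173 kJ
ΔH = Σ(broken) − Σ(formed) = 3255 − 3173 = +82 kJ

ΔH ≈ +82 kJ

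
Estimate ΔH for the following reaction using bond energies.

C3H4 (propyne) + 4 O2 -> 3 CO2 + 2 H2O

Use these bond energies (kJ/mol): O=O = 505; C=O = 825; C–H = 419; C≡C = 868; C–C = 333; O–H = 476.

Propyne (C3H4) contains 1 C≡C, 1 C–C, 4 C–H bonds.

Bonds broken (reactants):
  C≡C: 1 × 868 = 868
  C–C: 1 × 333 = 333
  C–H: 4 × 419 = 1676
  O=O: 4 × 505 = 2020
  Σ(broken) = 4897 kJ
Bonds formed (products):
  C=O: 6 × 825 = 4950
  O–H: 4 × 476 = 1904
  Σ(formed) = 6854 kJ
ΔH = Σ(broken) − Σ(formed) = 4897 − 6854 = −1957 kJ

ΔH ≈ −1957 kJ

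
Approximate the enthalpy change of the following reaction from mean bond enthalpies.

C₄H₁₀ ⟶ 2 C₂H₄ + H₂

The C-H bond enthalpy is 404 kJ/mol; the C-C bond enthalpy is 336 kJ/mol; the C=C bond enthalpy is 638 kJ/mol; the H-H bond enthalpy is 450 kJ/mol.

ΔH ≈ +90 kJ

Bonds broken (reactants):
  C-C: 3 × 336 = 1008
  C-H: 10 × 404 = 4040
  Σ(broken) = 5048 kJ
Bonds formed (products):
  C-H: 8 × 404 = 3232
  C=C: 2 × 638 = 1276
  H-H: 1 × 450 = 450
  Σ(formed) = 4958 kJ
ΔH = Σ(broken) − Σ(formed) = 5048 − 4958 = +90 kJ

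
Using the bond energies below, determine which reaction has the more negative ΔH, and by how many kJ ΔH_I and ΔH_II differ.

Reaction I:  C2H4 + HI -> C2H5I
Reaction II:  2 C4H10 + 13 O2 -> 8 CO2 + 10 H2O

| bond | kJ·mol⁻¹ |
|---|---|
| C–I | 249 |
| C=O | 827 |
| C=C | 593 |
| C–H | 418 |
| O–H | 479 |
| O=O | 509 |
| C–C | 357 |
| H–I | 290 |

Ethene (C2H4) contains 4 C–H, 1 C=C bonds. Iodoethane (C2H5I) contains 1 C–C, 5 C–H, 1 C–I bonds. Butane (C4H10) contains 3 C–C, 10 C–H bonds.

Reaction I:
  Bonds broken (reactants):
    C–H: 4 × 418 = 1672
    C=C: 1 × 593 = 593
    H–I: 1 × 290 = 290
    Σ(broken) = 2555 kJ
  Bonds formed (products):
    C–C: 1 × 357 = 357
    C–H: 5 × 418 = 2090
    C–I: 1 × 249 = 249
    Σ(formed) = 2696 kJ
  ΔH_I = 2555 − 2696 = −141 kJ
Reaction II:
  Bonds broken (reactants):
    C–C: 6 × 357 = 2142
    C–H: 20 × 418 = 8360
    O=O: 13 × 509 = 6617
    Σ(broken) = 17119 kJ
  Bonds formed (products):
    C=O: 16 × 827 = 13232
    O–H: 20 × 479 = 9580
    Σ(formed) = 22812 kJ
  ΔH_II = 17119 − 22812 = −5693 kJ
ΔH_I − ΔH_II = +5552 kJ, so reaction II has the more negative ΔH; |ΔH_I − ΔH_II| = 5552 kJ.

Reaction II, by 5552 kJ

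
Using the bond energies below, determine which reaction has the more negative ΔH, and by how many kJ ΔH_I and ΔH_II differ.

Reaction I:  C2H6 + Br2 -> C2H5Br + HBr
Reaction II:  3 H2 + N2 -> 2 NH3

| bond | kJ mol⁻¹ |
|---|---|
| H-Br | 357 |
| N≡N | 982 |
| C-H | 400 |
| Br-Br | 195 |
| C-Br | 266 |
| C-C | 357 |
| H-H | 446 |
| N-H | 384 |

Reaction I, by 44 kJ

Reaction I:
  Bonds broken (reactants):
    Br-Br: 1 × 195 = 195
    C-C: 1 × 357 = 357
    C-H: 6 × 400 = 2400
    Σ(broken) = 2952 kJ
  Bonds formed (products):
    C-Br: 1 × 266 = 266
    C-C: 1 × 357 = 357
    C-H: 5 × 400 = 2000
    H-Br: 1 × 357 = 357
    Σ(formed) = 2980 kJ
  ΔH_I = 2952 − 2980 = −28 kJ
Reaction II:
  Bonds broken (reactants):
    H-H: 3 × 446 = 1338
    N≡N: 1 × 982 = 982
    Σ(broken) = 2320 kJ
  Bonds formed (products):
    N-H: 6 × 384 = 2304
    Σ(formed) = 2304 kJ
  ΔH_II = 2320 − 2304 = +16 kJ
ΔH_I − ΔH_II = −44 kJ, so reaction I has the more negative ΔH; |ΔH_I − ΔH_II| = 44 kJ.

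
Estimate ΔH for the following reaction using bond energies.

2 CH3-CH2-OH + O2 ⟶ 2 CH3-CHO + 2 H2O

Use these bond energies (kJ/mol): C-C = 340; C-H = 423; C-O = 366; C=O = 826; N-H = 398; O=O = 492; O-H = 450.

ΔH ≈ −482 kJ

Bonds broken (reactants):
  C-C: 2 × 340 = 680
  C-H: 10 × 423 = 4230
  C-O: 2 × 366 = 732
  O-H: 2 × 450 = 900
  O=O: 1 × 492 = 492
  Σ(broken) = 7034 kJ
Bonds formed (products):
  C-C: 2 × 340 = 680
  C-H: 8 × 423 = 3384
  C=O: 2 × 826 = 1652
  O-H: 4 × 450 = 1800
  Σ(formed) = 7516 kJ
ΔH = Σ(broken) − Σ(formed) = 7034 − 7516 = −482 kJ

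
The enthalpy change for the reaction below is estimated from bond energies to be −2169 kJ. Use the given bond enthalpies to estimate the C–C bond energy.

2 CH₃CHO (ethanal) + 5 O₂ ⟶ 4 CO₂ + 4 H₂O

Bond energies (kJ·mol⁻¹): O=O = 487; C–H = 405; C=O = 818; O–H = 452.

Let D be the C–C bond energy.
Σ(broken) = 2×D + 8×405 + 2×818 + 5×487 = 7311 + 2D
Σ(formed) = 8×818 + 8×452 = 10160
ΔH = Σ(broken) − Σ(formed) = (7311 + 2D) − (10160) = −2849 + 2D
Setting this equal to −2169 kJ gives 2D = 680, so D = 340 kJ/mol.

D(C–C) ≈ 340 kJ/mol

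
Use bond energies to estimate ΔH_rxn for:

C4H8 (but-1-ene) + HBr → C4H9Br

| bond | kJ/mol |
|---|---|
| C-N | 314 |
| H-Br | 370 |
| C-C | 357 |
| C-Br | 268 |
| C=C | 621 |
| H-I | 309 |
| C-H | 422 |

ΔH ≈ −56 kJ

Bonds broken (reactants):
  C-C: 2 × 357 = 714
  C-H: 8 × 422 = 3376
  C=C: 1 × 621 = 621
  H-Br: 1 × 370 = 370
  Σ(broken) = 5081 kJ
Bonds formed (products):
  C-Br: 1 × 268 = 268
  C-C: 3 × 357 = 1071
  C-H: 9 × 422 = 3798
  Σ(formed) = 5137 kJ
ΔH = Σ(broken) − Σ(formed) = 5081 − 5137 = −56 kJ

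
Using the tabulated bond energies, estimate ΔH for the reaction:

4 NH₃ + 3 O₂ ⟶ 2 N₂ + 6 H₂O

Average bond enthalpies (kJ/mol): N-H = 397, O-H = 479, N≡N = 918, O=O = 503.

Bonds broken (reactants):
  N-H: 12 × 397 = 4764
  O=O: 3 × 503 = 1509
  Σ(broken) = 6273 kJ
Bonds formed (products):
  N≡N: 2 × 918 = 1836
  O-H: 12 × 479 = 5748
  Σ(formed) = 7584 kJ
ΔH = Σ(broken) − Σ(formed) = 6273 − 7584 = −1311 kJ

ΔH ≈ −1311 kJ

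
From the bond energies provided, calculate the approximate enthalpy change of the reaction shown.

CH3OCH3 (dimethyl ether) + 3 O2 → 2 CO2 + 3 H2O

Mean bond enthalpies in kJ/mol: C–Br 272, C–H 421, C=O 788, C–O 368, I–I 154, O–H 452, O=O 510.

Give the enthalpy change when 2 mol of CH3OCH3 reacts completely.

Bonds broken (reactants):
  C–H: 6 × 421 = 2526
  C–O: 2 × 368 = 736
  O=O: 3 × 510 = 1530
  Σ(broken) = 4792 kJ
Bonds formed (products):
  C=O: 4 × 788 = 3152
  O–H: 6 × 452 = 2712
  Σ(formed) = 5864 kJ
ΔH = Σ(broken) − Σ(formed) = 4792 − 5864 = −1072 kJ
For 2× the reaction as written: 2 × (−1072) = −2144 kJ

ΔH = −2144 kJ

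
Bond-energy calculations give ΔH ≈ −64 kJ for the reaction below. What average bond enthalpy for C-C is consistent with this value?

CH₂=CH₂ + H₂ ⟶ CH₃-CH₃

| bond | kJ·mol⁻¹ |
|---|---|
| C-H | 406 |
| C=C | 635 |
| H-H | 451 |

D(C-C) ≈ 338 kJ/mol

Let D be the C-C bond energy.
Σ(broken) = 4×406 + 1×635 + 1×451 = 2710
Σ(formed) = 1×D + 6×406 = 2436 + D
ΔH = Σ(broken) − Σ(formed) = (2710) − (2436 + D) = +274 − D
Setting this equal to −64 kJ gives D = 338 kJ/mol.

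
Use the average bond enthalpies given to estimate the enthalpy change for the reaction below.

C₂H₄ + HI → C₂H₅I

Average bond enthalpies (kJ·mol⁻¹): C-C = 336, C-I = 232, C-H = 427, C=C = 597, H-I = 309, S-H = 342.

ΔH ≈ −89 kJ

Bonds broken (reactants):
  C-H: 4 × 427 = 1708
  C=C: 1 × 597 = 597
  H-I: 1 × 309 = 309
  Σ(broken) = 2614 kJ
Bonds formed (products):
  C-C: 1 × 336 = 336
  C-H: 5 × 427 = 2135
  C-I: 1 × 232 = 232
  Σ(formed) = 2703 kJ
ΔH = Σ(broken) − Σ(formed) = 2614 − 2703 = −89 kJ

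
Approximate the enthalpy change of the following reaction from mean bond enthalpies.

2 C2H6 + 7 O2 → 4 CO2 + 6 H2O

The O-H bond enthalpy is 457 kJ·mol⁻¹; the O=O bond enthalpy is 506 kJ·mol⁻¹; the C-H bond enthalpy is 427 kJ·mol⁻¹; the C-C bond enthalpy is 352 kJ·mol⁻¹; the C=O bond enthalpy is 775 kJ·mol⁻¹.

Bonds broken (reactants):
  C-C: 2 × 352 = 704
  C-H: 12 × 427 = 5124
  O=O: 7 × 506 = 3542
  Σ(broken) = 9370 kJ
Bonds formed (products):
  C=O: 8 × 775 = 6200
  O-H: 12 × 457 = 5484
  Σ(formed) = 11684 kJ
ΔH = Σ(broken) − Σ(formed) = 9370 − 11684 = −2314 kJ

ΔH ≈ −2314 kJ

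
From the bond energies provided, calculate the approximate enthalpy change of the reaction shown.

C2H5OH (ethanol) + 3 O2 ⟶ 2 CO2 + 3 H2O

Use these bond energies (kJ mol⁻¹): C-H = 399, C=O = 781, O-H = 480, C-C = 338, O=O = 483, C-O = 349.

Bonds broken (reactants):
  C-C: 1 × 338 = 338
  C-H: 5 × 399 = 1995
  C-O: 1 × 349 = 349
  O-H: 1 × 480 = 480
  O=O: 3 × 483 = 1449
  Σ(broken) = 4611 kJ
Bonds formed (products):
  C=O: 4 × 781 = 3124
  O-H: 6 × 480 = 2880
  Σ(formed) = 6004 kJ
ΔH = Σ(broken) − Σ(formed) = 4611 − 6004 = −1393 kJ

ΔH ≈ −1393 kJ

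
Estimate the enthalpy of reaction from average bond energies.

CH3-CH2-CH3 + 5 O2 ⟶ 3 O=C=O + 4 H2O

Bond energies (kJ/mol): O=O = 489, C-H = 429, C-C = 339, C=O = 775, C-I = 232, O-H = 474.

Bonds broken (reactants):
  C-C: 2 × 339 = 678
  C-H: 8 × 429 = 3432
  O=O: 5 × 489 = 2445
  Σ(broken) = 6555 kJ
Bonds formed (products):
  C=O: 6 × 775 = 4650
  O-H: 8 × 474 = 3792
  Σ(formed) = 8442 kJ
ΔH = Σ(broken) − Σ(formed) = 6555 − 8442 = −1887 kJ

ΔH ≈ −1887 kJ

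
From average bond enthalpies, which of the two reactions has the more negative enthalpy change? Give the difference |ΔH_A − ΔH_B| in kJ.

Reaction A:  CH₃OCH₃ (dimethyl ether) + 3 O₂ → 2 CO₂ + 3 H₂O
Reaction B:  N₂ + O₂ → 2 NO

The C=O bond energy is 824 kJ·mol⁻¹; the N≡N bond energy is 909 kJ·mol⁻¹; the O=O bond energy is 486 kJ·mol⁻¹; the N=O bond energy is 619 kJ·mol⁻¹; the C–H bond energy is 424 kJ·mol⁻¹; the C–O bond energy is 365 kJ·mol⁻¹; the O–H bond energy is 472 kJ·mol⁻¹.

Reaction A:
  Bonds broken (reactants):
    C–H: 6 × 424 = 2544
    C–O: 2 × 365 = 730
    O=O: 3 × 486 = 1458
    Σ(broken) = 4732 kJ
  Bonds formed (products):
    C=O: 4 × 824 = 3296
    O–H: 6 × 472 = 2832
    Σ(formed) = 6128 kJ
  ΔH_A = 4732 − 6128 = −1396 kJ
Reaction B:
  Bonds broken (reactants):
    N≡N: 1 × 909 = 909
    O=O: 1 × 486 = 486
    Σ(broken) = 1395 kJ
  Bonds formed (products):
    N=O: 2 × 619 = 1238
    Σ(formed) = 1238 kJ
  ΔH_B = 1395 − 1238 = +157 kJ
ΔH_A − ΔH_B = −1553 kJ, so reaction A has the more negative ΔH; |ΔH_A − ΔH_B| = 1553 kJ.

Reaction A, by 1553 kJ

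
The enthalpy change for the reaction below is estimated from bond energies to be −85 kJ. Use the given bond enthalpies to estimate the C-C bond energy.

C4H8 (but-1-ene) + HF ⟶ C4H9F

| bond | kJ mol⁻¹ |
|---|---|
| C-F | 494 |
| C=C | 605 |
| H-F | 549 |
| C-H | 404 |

D(C-C) ≈ 341 kJ/mol

Let D be the C-C bond energy.
Σ(broken) = 2×D + 8×404 + 1×605 + 1×549 = 4386 + 2D
Σ(formed) = 3×D + 1×494 + 9×404 = 4130 + 3D
ΔH = Σ(broken) − Σ(formed) = (4386 + 2D) − (4130 + 3D) = +256 − D
Setting this equal to −85 kJ gives D = 341 kJ/mol.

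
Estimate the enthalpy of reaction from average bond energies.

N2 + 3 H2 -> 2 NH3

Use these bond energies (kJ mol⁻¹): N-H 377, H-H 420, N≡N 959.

ΔH ≈ −43 kJ

Bonds broken (reactants):
  H-H: 3 × 420 = 1260
  N≡N: 1 × 959 = 959
  Σ(broken) = 2219 kJ
Bonds formed (products):
  N-H: 6 × 377 = 2262
  Σ(formed) = 2262 kJ
ΔH = Σ(broken) − Σ(formed) = 2219 − 2262 = −43 kJ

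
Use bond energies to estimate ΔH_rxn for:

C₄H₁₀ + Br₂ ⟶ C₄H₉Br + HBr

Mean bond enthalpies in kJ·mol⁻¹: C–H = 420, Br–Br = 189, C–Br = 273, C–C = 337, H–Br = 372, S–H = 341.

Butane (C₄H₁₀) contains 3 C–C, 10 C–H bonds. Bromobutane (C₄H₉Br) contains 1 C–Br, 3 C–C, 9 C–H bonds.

Bonds broken (reactants):
  Br–Br: 1 × 189 = 189
  C–C: 3 × 337 = 1011
  C–H: 10 × 420 = 4200
  Σ(broken) = 5400 kJ
Bonds formed (products):
  C–Br: 1 × 273 = 273
  C–C: 3 × 337 = 1011
  C–H: 9 × 420 = 3780
  H–Br: 1 × 372 = 372
  Σ(formed) = 5436 kJ
ΔH = Σ(broken) − Σ(formed) = 5400 − 5436 = −36 kJ

ΔH ≈ −36 kJ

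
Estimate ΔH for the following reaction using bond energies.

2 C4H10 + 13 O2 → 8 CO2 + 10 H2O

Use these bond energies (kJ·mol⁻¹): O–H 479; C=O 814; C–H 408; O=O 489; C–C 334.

ΔH ≈ −6083 kJ

Bonds broken (reactants):
  C–C: 6 × 334 = 2004
  C–H: 20 × 408 = 8160
  O=O: 13 × 489 = 6357
  Σ(broken) = 16521 kJ
Bonds formed (products):
  C=O: 16 × 814 = 13024
  O–H: 20 × 479 = 9580
  Σ(formed) = 22604 kJ
ΔH = Σ(broken) − Σ(formed) = 16521 − 22604 = −6083 kJ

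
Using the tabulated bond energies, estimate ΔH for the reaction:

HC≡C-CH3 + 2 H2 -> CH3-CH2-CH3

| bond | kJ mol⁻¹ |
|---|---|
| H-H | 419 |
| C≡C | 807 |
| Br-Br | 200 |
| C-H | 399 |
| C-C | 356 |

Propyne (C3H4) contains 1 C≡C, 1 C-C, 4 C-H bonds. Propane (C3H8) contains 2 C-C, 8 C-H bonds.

Bonds broken (reactants):
  C≡C: 1 × 807 = 807
  C-C: 1 × 356 = 356
  C-H: 4 × 399 = 1596
  H-H: 2 × 419 = 838
  Σ(broken) = 3597 kJ
Bonds formed (products):
  C-C: 2 × 356 = 712
  C-H: 8 × 399 = 3192
  Σ(formed) = 3904 kJ
ΔH = Σ(broken) − Σ(formed) = 3597 − 3904 = −307 kJ

ΔH ≈ −307 kJ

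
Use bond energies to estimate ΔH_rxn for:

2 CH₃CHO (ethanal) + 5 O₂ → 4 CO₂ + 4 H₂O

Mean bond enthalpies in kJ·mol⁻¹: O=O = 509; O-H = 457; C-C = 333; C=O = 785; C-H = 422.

Bonds broken (reactants):
  C-C: 2 × 333 = 666
  C-H: 8 × 422 = 3376
  C=O: 2 × 785 = 1570
  O=O: 5 × 509 = 2545
  Σ(broken) = 8157 kJ
Bonds formed (products):
  C=O: 8 × 785 = 6280
  O-H: 8 × 457 = 3656
  Σ(formed) = 9936 kJ
ΔH = Σ(broken) − Σ(formed) = 8157 − 9936 = −1779 kJ

ΔH ≈ −1779 kJ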